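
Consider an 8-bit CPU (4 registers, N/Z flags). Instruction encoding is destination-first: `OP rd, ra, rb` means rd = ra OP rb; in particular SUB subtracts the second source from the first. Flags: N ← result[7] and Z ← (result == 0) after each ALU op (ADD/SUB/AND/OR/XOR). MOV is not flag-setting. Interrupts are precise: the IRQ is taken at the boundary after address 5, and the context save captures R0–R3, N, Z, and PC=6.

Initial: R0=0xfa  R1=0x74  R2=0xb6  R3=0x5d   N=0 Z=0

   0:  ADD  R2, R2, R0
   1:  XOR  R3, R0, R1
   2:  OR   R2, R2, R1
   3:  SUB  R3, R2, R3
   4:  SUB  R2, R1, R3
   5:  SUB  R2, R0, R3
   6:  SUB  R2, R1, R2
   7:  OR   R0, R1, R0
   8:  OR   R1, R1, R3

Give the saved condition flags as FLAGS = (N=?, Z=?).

FLAGS = (N=1, Z=0)

after  0: R0=0xfa R1=0x74 R2=0xb0 R3=0x5d  N=1 Z=0
after  1: R0=0xfa R1=0x74 R2=0xb0 R3=0x8e  N=1 Z=0
after  2: R0=0xfa R1=0x74 R2=0xf4 R3=0x8e  N=1 Z=0
after  3: R0=0xfa R1=0x74 R2=0xf4 R3=0x66  N=0 Z=0
after  4: R0=0xfa R1=0x74 R2=0x0e R3=0x66  N=0 Z=0
after  5: R0=0xfa R1=0x74 R2=0x94 R3=0x66  N=1 Z=0
-- IRQ taken; context saved, return-PC = 6 --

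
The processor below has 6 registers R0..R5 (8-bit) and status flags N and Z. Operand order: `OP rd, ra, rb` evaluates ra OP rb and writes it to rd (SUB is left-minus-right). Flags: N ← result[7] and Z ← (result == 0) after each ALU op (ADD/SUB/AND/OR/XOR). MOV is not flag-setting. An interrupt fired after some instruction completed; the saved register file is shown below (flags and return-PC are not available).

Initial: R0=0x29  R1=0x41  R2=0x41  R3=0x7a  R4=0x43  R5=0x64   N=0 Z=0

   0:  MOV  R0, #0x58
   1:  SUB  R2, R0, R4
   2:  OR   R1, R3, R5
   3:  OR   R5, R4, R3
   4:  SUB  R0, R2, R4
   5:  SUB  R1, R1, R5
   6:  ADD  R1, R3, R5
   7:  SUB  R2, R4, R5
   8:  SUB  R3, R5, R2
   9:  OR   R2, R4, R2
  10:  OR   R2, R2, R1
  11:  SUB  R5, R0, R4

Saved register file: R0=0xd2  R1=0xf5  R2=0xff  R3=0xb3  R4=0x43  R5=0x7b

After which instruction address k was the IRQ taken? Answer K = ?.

after  0: R0=0x58 R1=0x41 R2=0x41 R3=0x7a R4=0x43 R5=0x64  N=0 Z=0
after  1: R0=0x58 R1=0x41 R2=0x15 R3=0x7a R4=0x43 R5=0x64  N=0 Z=0
after  2: R0=0x58 R1=0x7e R2=0x15 R3=0x7a R4=0x43 R5=0x64  N=0 Z=0
after  3: R0=0x58 R1=0x7e R2=0x15 R3=0x7a R4=0x43 R5=0x7b  N=0 Z=0
after  4: R0=0xd2 R1=0x7e R2=0x15 R3=0x7a R4=0x43 R5=0x7b  N=1 Z=0
after  5: R0=0xd2 R1=0x03 R2=0x15 R3=0x7a R4=0x43 R5=0x7b  N=0 Z=0
after  6: R0=0xd2 R1=0xf5 R2=0x15 R3=0x7a R4=0x43 R5=0x7b  N=1 Z=0
after  7: R0=0xd2 R1=0xf5 R2=0xc8 R3=0x7a R4=0x43 R5=0x7b  N=1 Z=0
after  8: R0=0xd2 R1=0xf5 R2=0xc8 R3=0xb3 R4=0x43 R5=0x7b  N=1 Z=0
after  9: R0=0xd2 R1=0xf5 R2=0xcb R3=0xb3 R4=0x43 R5=0x7b  N=1 Z=0
after 10: R0=0xd2 R1=0xf5 R2=0xff R3=0xb3 R4=0x43 R5=0x7b  N=1 Z=0
-- IRQ taken; context saved, return-PC = 11 --

K = 10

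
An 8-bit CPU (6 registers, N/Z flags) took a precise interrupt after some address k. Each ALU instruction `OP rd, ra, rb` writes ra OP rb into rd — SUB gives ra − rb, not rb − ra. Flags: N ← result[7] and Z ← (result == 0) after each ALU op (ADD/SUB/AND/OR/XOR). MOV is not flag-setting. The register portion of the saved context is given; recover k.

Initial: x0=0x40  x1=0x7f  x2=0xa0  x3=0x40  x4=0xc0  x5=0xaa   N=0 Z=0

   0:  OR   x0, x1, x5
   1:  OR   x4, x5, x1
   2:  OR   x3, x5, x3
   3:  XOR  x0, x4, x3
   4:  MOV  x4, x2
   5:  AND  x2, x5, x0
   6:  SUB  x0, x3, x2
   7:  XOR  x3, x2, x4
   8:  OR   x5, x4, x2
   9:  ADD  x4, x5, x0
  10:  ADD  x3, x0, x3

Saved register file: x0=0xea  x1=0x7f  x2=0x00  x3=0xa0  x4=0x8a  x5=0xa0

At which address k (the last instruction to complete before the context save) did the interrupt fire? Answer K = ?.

after  0: x0=0xff x1=0x7f x2=0xa0 x3=0x40 x4=0xc0 x5=0xaa  N=1 Z=0
after  1: x0=0xff x1=0x7f x2=0xa0 x3=0x40 x4=0xff x5=0xaa  N=1 Z=0
after  2: x0=0xff x1=0x7f x2=0xa0 x3=0xea x4=0xff x5=0xaa  N=1 Z=0
after  3: x0=0x15 x1=0x7f x2=0xa0 x3=0xea x4=0xff x5=0xaa  N=0 Z=0
after  4: x0=0x15 x1=0x7f x2=0xa0 x3=0xea x4=0xa0 x5=0xaa  N=0 Z=0
after  5: x0=0x15 x1=0x7f x2=0x00 x3=0xea x4=0xa0 x5=0xaa  N=0 Z=1
after  6: x0=0xea x1=0x7f x2=0x00 x3=0xea x4=0xa0 x5=0xaa  N=1 Z=0
after  7: x0=0xea x1=0x7f x2=0x00 x3=0xa0 x4=0xa0 x5=0xaa  N=1 Z=0
after  8: x0=0xea x1=0x7f x2=0x00 x3=0xa0 x4=0xa0 x5=0xa0  N=1 Z=0
after  9: x0=0xea x1=0x7f x2=0x00 x3=0xa0 x4=0x8a x5=0xa0  N=1 Z=0
-- IRQ taken; context saved, return-PC = 10 --

K = 9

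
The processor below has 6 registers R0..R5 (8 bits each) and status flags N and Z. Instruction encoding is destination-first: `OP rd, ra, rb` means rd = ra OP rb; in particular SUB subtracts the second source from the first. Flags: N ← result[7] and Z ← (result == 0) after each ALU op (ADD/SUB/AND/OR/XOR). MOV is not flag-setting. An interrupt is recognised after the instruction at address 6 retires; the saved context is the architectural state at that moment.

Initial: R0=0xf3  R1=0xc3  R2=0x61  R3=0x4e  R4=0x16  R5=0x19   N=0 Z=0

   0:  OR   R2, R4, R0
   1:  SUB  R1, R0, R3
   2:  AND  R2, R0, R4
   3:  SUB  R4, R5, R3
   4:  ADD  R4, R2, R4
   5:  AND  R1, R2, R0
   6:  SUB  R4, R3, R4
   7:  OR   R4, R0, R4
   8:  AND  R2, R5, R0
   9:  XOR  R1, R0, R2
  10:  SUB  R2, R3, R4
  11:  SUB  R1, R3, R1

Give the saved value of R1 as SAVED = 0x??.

after  0: R0=0xf3 R1=0xc3 R2=0xf7 R3=0x4e R4=0x16 R5=0x19  N=1 Z=0
after  1: R0=0xf3 R1=0xa5 R2=0xf7 R3=0x4e R4=0x16 R5=0x19  N=1 Z=0
after  2: R0=0xf3 R1=0xa5 R2=0x12 R3=0x4e R4=0x16 R5=0x19  N=0 Z=0
after  3: R0=0xf3 R1=0xa5 R2=0x12 R3=0x4e R4=0xcb R5=0x19  N=1 Z=0
after  4: R0=0xf3 R1=0xa5 R2=0x12 R3=0x4e R4=0xdd R5=0x19  N=1 Z=0
after  5: R0=0xf3 R1=0x12 R2=0x12 R3=0x4e R4=0xdd R5=0x19  N=0 Z=0
after  6: R0=0xf3 R1=0x12 R2=0x12 R3=0x4e R4=0x71 R5=0x19  N=0 Z=0
-- IRQ taken; context saved, return-PC = 7 --

SAVED = 0x12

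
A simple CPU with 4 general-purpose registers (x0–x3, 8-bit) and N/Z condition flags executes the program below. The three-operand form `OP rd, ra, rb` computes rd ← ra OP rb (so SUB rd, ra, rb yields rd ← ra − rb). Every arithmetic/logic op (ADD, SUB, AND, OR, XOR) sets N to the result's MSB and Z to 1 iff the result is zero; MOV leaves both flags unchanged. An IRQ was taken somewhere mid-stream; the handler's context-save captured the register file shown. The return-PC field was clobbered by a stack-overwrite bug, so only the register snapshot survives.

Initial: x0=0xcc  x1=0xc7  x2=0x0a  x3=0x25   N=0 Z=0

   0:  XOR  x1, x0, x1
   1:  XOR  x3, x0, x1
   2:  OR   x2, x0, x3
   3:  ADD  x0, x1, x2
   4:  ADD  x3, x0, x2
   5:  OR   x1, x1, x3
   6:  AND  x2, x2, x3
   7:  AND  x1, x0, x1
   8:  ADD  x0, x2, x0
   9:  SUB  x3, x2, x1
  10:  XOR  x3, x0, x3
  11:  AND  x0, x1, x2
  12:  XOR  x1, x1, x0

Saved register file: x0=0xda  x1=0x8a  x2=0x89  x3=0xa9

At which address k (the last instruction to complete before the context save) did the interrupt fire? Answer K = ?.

K = 7

after  0: x0=0xcc x1=0x0b x2=0x0a x3=0x25  N=0 Z=0
after  1: x0=0xcc x1=0x0b x2=0x0a x3=0xc7  N=1 Z=0
after  2: x0=0xcc x1=0x0b x2=0xcf x3=0xc7  N=1 Z=0
after  3: x0=0xda x1=0x0b x2=0xcf x3=0xc7  N=1 Z=0
after  4: x0=0xda x1=0x0b x2=0xcf x3=0xa9  N=1 Z=0
after  5: x0=0xda x1=0xab x2=0xcf x3=0xa9  N=1 Z=0
after  6: x0=0xda x1=0xab x2=0x89 x3=0xa9  N=1 Z=0
after  7: x0=0xda x1=0x8a x2=0x89 x3=0xa9  N=1 Z=0
-- IRQ taken; context saved, return-PC = 8 --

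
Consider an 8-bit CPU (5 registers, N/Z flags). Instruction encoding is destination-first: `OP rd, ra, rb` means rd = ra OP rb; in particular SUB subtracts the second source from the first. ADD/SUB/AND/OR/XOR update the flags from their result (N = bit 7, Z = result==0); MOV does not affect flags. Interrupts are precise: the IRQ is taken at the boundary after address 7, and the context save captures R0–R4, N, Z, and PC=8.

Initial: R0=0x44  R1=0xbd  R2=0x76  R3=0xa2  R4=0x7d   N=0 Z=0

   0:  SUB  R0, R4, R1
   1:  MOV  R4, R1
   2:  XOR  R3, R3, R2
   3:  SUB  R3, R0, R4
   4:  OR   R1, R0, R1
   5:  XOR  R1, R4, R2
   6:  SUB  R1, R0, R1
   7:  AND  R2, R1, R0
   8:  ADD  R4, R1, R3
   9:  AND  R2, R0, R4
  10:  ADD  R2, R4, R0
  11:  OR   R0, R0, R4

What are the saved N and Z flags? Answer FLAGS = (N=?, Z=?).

FLAGS = (N=1, Z=0)

after  0: R0=0xc0 R1=0xbd R2=0x76 R3=0xa2 R4=0x7d  N=1 Z=0
after  1: R0=0xc0 R1=0xbd R2=0x76 R3=0xa2 R4=0xbd  N=1 Z=0
after  2: R0=0xc0 R1=0xbd R2=0x76 R3=0xd4 R4=0xbd  N=1 Z=0
after  3: R0=0xc0 R1=0xbd R2=0x76 R3=0x03 R4=0xbd  N=0 Z=0
after  4: R0=0xc0 R1=0xfd R2=0x76 R3=0x03 R4=0xbd  N=1 Z=0
after  5: R0=0xc0 R1=0xcb R2=0x76 R3=0x03 R4=0xbd  N=1 Z=0
after  6: R0=0xc0 R1=0xf5 R2=0x76 R3=0x03 R4=0xbd  N=1 Z=0
after  7: R0=0xc0 R1=0xf5 R2=0xc0 R3=0x03 R4=0xbd  N=1 Z=0
-- IRQ taken; context saved, return-PC = 8 --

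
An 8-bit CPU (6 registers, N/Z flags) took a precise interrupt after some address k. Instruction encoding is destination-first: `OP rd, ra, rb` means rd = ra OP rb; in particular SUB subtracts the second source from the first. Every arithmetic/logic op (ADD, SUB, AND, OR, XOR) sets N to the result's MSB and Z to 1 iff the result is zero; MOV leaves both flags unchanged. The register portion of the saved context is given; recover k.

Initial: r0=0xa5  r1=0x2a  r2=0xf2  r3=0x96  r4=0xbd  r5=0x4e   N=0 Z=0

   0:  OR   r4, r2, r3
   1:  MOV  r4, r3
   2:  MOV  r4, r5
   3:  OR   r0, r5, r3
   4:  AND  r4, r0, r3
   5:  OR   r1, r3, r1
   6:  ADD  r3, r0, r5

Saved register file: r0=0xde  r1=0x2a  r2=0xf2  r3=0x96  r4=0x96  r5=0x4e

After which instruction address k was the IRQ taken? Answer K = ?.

after  0: r0=0xa5 r1=0x2a r2=0xf2 r3=0x96 r4=0xf6 r5=0x4e  N=1 Z=0
after  1: r0=0xa5 r1=0x2a r2=0xf2 r3=0x96 r4=0x96 r5=0x4e  N=1 Z=0
after  2: r0=0xa5 r1=0x2a r2=0xf2 r3=0x96 r4=0x4e r5=0x4e  N=1 Z=0
after  3: r0=0xde r1=0x2a r2=0xf2 r3=0x96 r4=0x4e r5=0x4e  N=1 Z=0
after  4: r0=0xde r1=0x2a r2=0xf2 r3=0x96 r4=0x96 r5=0x4e  N=1 Z=0
-- IRQ taken; context saved, return-PC = 5 --

K = 4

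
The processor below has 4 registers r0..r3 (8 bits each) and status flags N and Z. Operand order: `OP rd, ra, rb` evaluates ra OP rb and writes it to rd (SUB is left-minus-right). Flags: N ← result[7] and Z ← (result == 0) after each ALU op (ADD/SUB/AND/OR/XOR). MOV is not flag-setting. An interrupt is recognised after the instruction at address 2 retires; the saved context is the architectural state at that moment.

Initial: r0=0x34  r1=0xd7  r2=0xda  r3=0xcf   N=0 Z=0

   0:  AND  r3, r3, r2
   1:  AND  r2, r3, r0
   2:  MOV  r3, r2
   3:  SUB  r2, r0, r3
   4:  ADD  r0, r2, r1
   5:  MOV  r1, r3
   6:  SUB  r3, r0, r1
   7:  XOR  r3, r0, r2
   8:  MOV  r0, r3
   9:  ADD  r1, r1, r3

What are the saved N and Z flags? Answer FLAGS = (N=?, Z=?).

after  0: r0=0x34 r1=0xd7 r2=0xda r3=0xca  N=1 Z=0
after  1: r0=0x34 r1=0xd7 r2=0x00 r3=0xca  N=0 Z=1
after  2: r0=0x34 r1=0xd7 r2=0x00 r3=0x00  N=0 Z=1
-- IRQ taken; context saved, return-PC = 3 --

FLAGS = (N=0, Z=1)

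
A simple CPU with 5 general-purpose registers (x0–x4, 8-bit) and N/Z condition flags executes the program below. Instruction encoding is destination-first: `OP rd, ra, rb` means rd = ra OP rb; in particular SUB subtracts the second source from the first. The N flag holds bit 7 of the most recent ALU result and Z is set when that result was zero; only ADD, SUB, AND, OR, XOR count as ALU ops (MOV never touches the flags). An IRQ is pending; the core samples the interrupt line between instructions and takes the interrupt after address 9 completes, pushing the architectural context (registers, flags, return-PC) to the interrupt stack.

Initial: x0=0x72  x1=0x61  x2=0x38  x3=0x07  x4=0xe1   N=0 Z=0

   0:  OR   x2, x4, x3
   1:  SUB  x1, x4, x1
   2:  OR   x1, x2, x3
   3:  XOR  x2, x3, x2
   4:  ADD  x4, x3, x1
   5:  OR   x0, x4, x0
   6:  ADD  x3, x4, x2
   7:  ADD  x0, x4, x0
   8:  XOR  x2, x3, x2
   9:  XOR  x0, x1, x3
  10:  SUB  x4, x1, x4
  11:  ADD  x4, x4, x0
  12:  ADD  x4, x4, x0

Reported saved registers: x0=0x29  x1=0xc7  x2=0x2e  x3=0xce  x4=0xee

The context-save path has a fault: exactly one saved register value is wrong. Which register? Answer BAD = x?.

after  0: x0=0x72 x1=0x61 x2=0xe7 x3=0x07 x4=0xe1  N=1 Z=0
after  1: x0=0x72 x1=0x80 x2=0xe7 x3=0x07 x4=0xe1  N=1 Z=0
after  2: x0=0x72 x1=0xe7 x2=0xe7 x3=0x07 x4=0xe1  N=1 Z=0
after  3: x0=0x72 x1=0xe7 x2=0xe0 x3=0x07 x4=0xe1  N=1 Z=0
after  4: x0=0x72 x1=0xe7 x2=0xe0 x3=0x07 x4=0xee  N=1 Z=0
after  5: x0=0xfe x1=0xe7 x2=0xe0 x3=0x07 x4=0xee  N=1 Z=0
after  6: x0=0xfe x1=0xe7 x2=0xe0 x3=0xce x4=0xee  N=1 Z=0
after  7: x0=0xec x1=0xe7 x2=0xe0 x3=0xce x4=0xee  N=1 Z=0
after  8: x0=0xec x1=0xe7 x2=0x2e x3=0xce x4=0xee  N=0 Z=0
after  9: x0=0x29 x1=0xe7 x2=0x2e x3=0xce x4=0xee  N=0 Z=0
-- IRQ taken; context saved, return-PC = 10 --
mismatch: x1: reported 0xc7 vs actual 0xe7

BAD = x1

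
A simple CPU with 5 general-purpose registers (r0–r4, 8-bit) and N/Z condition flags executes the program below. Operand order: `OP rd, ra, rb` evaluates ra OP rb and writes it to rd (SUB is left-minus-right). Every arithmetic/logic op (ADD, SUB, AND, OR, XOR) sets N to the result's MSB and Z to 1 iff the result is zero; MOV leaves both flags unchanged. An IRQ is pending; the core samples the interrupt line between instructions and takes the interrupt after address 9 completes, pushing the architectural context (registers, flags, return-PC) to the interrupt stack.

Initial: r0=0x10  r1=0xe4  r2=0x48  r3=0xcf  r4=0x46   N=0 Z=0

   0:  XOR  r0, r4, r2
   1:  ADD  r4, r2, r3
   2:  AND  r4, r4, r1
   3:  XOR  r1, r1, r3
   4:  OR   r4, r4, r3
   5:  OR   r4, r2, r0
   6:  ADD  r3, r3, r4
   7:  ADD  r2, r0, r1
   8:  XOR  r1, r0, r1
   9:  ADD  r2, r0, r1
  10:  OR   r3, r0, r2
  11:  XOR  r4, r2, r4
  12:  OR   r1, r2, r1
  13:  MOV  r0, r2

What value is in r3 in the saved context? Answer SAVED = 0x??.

SAVED = 0x1d

after  0: r0=0x0e r1=0xe4 r2=0x48 r3=0xcf r4=0x46  N=0 Z=0
after  1: r0=0x0e r1=0xe4 r2=0x48 r3=0xcf r4=0x17  N=0 Z=0
after  2: r0=0x0e r1=0xe4 r2=0x48 r3=0xcf r4=0x04  N=0 Z=0
after  3: r0=0x0e r1=0x2b r2=0x48 r3=0xcf r4=0x04  N=0 Z=0
after  4: r0=0x0e r1=0x2b r2=0x48 r3=0xcf r4=0xcf  N=1 Z=0
after  5: r0=0x0e r1=0x2b r2=0x48 r3=0xcf r4=0x4e  N=0 Z=0
after  6: r0=0x0e r1=0x2b r2=0x48 r3=0x1d r4=0x4e  N=0 Z=0
after  7: r0=0x0e r1=0x2b r2=0x39 r3=0x1d r4=0x4e  N=0 Z=0
after  8: r0=0x0e r1=0x25 r2=0x39 r3=0x1d r4=0x4e  N=0 Z=0
after  9: r0=0x0e r1=0x25 r2=0x33 r3=0x1d r4=0x4e  N=0 Z=0
-- IRQ taken; context saved, return-PC = 10 --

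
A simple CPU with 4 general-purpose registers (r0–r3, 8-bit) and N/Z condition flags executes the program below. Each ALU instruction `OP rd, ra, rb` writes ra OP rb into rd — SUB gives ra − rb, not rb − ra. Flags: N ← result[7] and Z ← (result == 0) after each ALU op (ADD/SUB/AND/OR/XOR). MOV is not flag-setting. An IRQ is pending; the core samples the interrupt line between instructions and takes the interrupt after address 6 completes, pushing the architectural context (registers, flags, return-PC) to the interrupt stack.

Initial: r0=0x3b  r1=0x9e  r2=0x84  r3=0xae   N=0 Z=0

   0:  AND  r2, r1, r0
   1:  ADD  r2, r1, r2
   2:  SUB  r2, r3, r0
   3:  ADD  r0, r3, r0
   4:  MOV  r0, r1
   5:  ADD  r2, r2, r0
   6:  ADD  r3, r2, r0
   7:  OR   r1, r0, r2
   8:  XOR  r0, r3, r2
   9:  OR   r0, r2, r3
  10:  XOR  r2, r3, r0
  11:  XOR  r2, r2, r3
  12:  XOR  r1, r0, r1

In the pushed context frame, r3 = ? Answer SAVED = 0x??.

SAVED = 0xaf

after  0: r0=0x3b r1=0x9e r2=0x1a r3=0xae  N=0 Z=0
after  1: r0=0x3b r1=0x9e r2=0xb8 r3=0xae  N=1 Z=0
after  2: r0=0x3b r1=0x9e r2=0x73 r3=0xae  N=0 Z=0
after  3: r0=0xe9 r1=0x9e r2=0x73 r3=0xae  N=1 Z=0
after  4: r0=0x9e r1=0x9e r2=0x73 r3=0xae  N=1 Z=0
after  5: r0=0x9e r1=0x9e r2=0x11 r3=0xae  N=0 Z=0
after  6: r0=0x9e r1=0x9e r2=0x11 r3=0xaf  N=1 Z=0
-- IRQ taken; context saved, return-PC = 7 --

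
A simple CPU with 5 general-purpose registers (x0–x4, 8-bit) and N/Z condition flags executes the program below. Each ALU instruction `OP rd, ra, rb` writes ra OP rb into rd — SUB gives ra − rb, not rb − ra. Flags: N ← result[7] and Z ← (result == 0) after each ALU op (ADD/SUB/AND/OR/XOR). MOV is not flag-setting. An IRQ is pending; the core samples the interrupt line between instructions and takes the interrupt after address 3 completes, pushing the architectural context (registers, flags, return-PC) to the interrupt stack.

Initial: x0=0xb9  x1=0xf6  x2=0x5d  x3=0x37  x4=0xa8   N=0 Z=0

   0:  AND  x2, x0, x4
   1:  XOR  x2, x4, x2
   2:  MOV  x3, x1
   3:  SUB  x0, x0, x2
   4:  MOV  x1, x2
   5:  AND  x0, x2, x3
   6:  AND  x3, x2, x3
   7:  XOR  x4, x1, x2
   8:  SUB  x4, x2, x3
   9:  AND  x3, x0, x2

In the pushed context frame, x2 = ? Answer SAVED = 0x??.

after  0: x0=0xb9 x1=0xf6 x2=0xa8 x3=0x37 x4=0xa8  N=1 Z=0
after  1: x0=0xb9 x1=0xf6 x2=0x00 x3=0x37 x4=0xa8  N=0 Z=1
after  2: x0=0xb9 x1=0xf6 x2=0x00 x3=0xf6 x4=0xa8  N=0 Z=1
after  3: x0=0xb9 x1=0xf6 x2=0x00 x3=0xf6 x4=0xa8  N=1 Z=0
-- IRQ taken; context saved, return-PC = 4 --

SAVED = 0x00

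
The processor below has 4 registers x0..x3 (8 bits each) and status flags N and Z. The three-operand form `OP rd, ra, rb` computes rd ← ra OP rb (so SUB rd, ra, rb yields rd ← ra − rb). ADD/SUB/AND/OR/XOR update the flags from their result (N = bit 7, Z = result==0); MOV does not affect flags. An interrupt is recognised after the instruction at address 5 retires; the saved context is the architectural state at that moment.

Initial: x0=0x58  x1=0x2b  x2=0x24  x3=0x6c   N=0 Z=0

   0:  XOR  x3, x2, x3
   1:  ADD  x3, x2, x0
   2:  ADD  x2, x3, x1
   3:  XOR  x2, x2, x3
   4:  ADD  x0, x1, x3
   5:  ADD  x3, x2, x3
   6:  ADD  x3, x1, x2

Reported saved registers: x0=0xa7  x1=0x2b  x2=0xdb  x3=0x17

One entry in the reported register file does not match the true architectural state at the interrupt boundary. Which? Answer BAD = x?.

after  0: x0=0x58 x1=0x2b x2=0x24 x3=0x48  N=0 Z=0
after  1: x0=0x58 x1=0x2b x2=0x24 x3=0x7c  N=0 Z=0
after  2: x0=0x58 x1=0x2b x2=0xa7 x3=0x7c  N=1 Z=0
after  3: x0=0x58 x1=0x2b x2=0xdb x3=0x7c  N=1 Z=0
after  4: x0=0xa7 x1=0x2b x2=0xdb x3=0x7c  N=1 Z=0
after  5: x0=0xa7 x1=0x2b x2=0xdb x3=0x57  N=0 Z=0
-- IRQ taken; context saved, return-PC = 6 --
mismatch: x3: reported 0x17 vs actual 0x57

BAD = x3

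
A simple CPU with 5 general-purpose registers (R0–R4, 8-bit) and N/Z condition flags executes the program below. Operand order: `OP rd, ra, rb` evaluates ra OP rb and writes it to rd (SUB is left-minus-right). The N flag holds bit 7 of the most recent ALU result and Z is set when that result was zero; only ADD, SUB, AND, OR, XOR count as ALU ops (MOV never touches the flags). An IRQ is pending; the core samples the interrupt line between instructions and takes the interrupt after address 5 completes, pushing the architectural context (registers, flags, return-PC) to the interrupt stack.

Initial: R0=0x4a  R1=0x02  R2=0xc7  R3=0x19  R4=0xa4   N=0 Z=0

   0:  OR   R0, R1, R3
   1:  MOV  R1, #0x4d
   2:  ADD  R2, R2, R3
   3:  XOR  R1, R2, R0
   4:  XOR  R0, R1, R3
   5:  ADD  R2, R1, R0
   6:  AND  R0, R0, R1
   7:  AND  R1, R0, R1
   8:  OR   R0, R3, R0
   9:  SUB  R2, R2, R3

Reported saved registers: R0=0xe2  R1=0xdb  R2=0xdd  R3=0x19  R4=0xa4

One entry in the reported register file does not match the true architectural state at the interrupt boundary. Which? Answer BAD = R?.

BAD = R1

after  0: R0=0x1b R1=0x02 R2=0xc7 R3=0x19 R4=0xa4  N=0 Z=0
after  1: R0=0x1b R1=0x4d R2=0xc7 R3=0x19 R4=0xa4  N=0 Z=0
after  2: R0=0x1b R1=0x4d R2=0xe0 R3=0x19 R4=0xa4  N=1 Z=0
after  3: R0=0x1b R1=0xfb R2=0xe0 R3=0x19 R4=0xa4  N=1 Z=0
after  4: R0=0xe2 R1=0xfb R2=0xe0 R3=0x19 R4=0xa4  N=1 Z=0
after  5: R0=0xe2 R1=0xfb R2=0xdd R3=0x19 R4=0xa4  N=1 Z=0
-- IRQ taken; context saved, return-PC = 6 --
mismatch: R1: reported 0xdb vs actual 0xfb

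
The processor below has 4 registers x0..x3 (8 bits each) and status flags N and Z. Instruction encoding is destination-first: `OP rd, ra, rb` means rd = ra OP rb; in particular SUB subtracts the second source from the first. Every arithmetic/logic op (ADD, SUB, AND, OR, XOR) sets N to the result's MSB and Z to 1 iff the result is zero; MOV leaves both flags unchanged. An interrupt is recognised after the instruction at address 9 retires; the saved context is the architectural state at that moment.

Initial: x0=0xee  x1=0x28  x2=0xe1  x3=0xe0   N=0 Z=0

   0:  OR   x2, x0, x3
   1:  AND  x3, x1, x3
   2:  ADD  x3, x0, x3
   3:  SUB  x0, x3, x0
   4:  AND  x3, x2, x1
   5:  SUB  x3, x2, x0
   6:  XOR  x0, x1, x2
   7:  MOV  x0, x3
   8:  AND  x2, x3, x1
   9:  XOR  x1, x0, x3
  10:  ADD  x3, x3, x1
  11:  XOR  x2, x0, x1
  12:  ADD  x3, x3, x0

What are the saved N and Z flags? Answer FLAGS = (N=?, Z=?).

after  0: x0=0xee x1=0x28 x2=0xee x3=0xe0  N=1 Z=0
after  1: x0=0xee x1=0x28 x2=0xee x3=0x20  N=0 Z=0
after  2: x0=0xee x1=0x28 x2=0xee x3=0x0e  N=0 Z=0
after  3: x0=0x20 x1=0x28 x2=0xee x3=0x0e  N=0 Z=0
after  4: x0=0x20 x1=0x28 x2=0xee x3=0x28  N=0 Z=0
after  5: x0=0x20 x1=0x28 x2=0xee x3=0xce  N=1 Z=0
after  6: x0=0xc6 x1=0x28 x2=0xee x3=0xce  N=1 Z=0
after  7: x0=0xce x1=0x28 x2=0xee x3=0xce  N=1 Z=0
after  8: x0=0xce x1=0x28 x2=0x08 x3=0xce  N=0 Z=0
after  9: x0=0xce x1=0x00 x2=0x08 x3=0xce  N=0 Z=1
-- IRQ taken; context saved, return-PC = 10 --

FLAGS = (N=0, Z=1)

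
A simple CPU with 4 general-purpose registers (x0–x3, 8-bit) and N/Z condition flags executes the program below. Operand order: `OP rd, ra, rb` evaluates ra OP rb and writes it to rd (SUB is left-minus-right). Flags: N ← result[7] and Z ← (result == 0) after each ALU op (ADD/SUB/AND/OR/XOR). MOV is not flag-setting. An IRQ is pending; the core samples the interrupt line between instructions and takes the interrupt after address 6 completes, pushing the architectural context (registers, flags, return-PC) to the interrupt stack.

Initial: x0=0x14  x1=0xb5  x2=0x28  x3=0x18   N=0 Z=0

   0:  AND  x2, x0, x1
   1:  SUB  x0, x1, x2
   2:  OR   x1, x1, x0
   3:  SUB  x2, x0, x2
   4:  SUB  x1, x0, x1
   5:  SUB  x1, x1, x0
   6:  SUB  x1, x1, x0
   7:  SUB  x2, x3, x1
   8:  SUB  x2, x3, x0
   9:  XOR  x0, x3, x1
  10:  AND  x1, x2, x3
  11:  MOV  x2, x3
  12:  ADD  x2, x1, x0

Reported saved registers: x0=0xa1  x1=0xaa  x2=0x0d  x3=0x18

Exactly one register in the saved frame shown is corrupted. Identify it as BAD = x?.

BAD = x2

after  0: x0=0x14 x1=0xb5 x2=0x14 x3=0x18  N=0 Z=0
after  1: x0=0xa1 x1=0xb5 x2=0x14 x3=0x18  N=1 Z=0
after  2: x0=0xa1 x1=0xb5 x2=0x14 x3=0x18  N=1 Z=0
after  3: x0=0xa1 x1=0xb5 x2=0x8d x3=0x18  N=1 Z=0
after  4: x0=0xa1 x1=0xec x2=0x8d x3=0x18  N=1 Z=0
after  5: x0=0xa1 x1=0x4b x2=0x8d x3=0x18  N=0 Z=0
after  6: x0=0xa1 x1=0xaa x2=0x8d x3=0x18  N=1 Z=0
-- IRQ taken; context saved, return-PC = 7 --
mismatch: x2: reported 0x0d vs actual 0x8d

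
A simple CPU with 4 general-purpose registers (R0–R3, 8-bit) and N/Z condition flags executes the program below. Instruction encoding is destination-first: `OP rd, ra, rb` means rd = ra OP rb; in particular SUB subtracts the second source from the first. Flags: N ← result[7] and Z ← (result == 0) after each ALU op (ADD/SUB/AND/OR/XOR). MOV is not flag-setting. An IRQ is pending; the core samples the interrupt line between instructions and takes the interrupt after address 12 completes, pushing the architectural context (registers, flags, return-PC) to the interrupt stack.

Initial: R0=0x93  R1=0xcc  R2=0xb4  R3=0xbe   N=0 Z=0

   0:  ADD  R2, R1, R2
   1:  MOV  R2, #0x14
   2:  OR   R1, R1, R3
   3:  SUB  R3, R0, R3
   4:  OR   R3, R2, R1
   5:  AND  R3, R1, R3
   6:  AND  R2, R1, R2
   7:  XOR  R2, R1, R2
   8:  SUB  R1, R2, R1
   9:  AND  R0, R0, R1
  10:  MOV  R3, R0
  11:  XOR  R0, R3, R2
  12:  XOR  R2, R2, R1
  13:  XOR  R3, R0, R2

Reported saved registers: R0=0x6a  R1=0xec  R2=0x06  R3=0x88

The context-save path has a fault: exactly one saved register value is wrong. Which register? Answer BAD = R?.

BAD = R3

after  0: R0=0x93 R1=0xcc R2=0x80 R3=0xbe  N=1 Z=0
after  1: R0=0x93 R1=0xcc R2=0x14 R3=0xbe  N=1 Z=0
after  2: R0=0x93 R1=0xfe R2=0x14 R3=0xbe  N=1 Z=0
after  3: R0=0x93 R1=0xfe R2=0x14 R3=0xd5  N=1 Z=0
after  4: R0=0x93 R1=0xfe R2=0x14 R3=0xfe  N=1 Z=0
after  5: R0=0x93 R1=0xfe R2=0x14 R3=0xfe  N=1 Z=0
after  6: R0=0x93 R1=0xfe R2=0x14 R3=0xfe  N=0 Z=0
after  7: R0=0x93 R1=0xfe R2=0xea R3=0xfe  N=1 Z=0
after  8: R0=0x93 R1=0xec R2=0xea R3=0xfe  N=1 Z=0
after  9: R0=0x80 R1=0xec R2=0xea R3=0xfe  N=1 Z=0
after 10: R0=0x80 R1=0xec R2=0xea R3=0x80  N=1 Z=0
after 11: R0=0x6a R1=0xec R2=0xea R3=0x80  N=0 Z=0
after 12: R0=0x6a R1=0xec R2=0x06 R3=0x80  N=0 Z=0
-- IRQ taken; context saved, return-PC = 13 --
mismatch: R3: reported 0x88 vs actual 0x80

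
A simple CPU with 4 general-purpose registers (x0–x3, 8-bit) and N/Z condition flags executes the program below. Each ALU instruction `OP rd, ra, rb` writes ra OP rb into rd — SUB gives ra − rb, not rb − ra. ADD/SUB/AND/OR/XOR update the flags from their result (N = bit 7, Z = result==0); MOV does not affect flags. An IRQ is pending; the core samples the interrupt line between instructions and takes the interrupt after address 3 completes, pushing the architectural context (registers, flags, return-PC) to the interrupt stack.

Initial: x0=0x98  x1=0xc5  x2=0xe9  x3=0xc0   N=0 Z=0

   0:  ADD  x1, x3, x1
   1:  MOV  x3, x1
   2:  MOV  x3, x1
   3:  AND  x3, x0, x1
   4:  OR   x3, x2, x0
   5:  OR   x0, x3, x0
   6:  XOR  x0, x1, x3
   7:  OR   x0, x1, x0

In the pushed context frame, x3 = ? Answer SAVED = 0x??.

SAVED = 0x80

after  0: x0=0x98 x1=0x85 x2=0xe9 x3=0xc0  N=1 Z=0
after  1: x0=0x98 x1=0x85 x2=0xe9 x3=0x85  N=1 Z=0
after  2: x0=0x98 x1=0x85 x2=0xe9 x3=0x85  N=1 Z=0
after  3: x0=0x98 x1=0x85 x2=0xe9 x3=0x80  N=1 Z=0
-- IRQ taken; context saved, return-PC = 4 --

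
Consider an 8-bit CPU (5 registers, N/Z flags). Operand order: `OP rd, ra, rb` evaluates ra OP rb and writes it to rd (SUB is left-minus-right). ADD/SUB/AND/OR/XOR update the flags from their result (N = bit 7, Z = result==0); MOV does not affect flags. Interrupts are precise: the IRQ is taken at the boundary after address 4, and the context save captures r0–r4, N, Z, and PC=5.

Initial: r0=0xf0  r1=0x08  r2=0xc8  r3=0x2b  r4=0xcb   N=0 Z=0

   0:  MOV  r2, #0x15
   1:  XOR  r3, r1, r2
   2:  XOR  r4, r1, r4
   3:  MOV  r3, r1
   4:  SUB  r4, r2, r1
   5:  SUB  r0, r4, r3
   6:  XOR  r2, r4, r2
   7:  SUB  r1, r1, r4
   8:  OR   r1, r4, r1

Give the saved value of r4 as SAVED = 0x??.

after  0: r0=0xf0 r1=0x08 r2=0x15 r3=0x2b r4=0xcb  N=0 Z=0
after  1: r0=0xf0 r1=0x08 r2=0x15 r3=0x1d r4=0xcb  N=0 Z=0
after  2: r0=0xf0 r1=0x08 r2=0x15 r3=0x1d r4=0xc3  N=1 Z=0
after  3: r0=0xf0 r1=0x08 r2=0x15 r3=0x08 r4=0xc3  N=1 Z=0
after  4: r0=0xf0 r1=0x08 r2=0x15 r3=0x08 r4=0x0d  N=0 Z=0
-- IRQ taken; context saved, return-PC = 5 --

SAVED = 0x0d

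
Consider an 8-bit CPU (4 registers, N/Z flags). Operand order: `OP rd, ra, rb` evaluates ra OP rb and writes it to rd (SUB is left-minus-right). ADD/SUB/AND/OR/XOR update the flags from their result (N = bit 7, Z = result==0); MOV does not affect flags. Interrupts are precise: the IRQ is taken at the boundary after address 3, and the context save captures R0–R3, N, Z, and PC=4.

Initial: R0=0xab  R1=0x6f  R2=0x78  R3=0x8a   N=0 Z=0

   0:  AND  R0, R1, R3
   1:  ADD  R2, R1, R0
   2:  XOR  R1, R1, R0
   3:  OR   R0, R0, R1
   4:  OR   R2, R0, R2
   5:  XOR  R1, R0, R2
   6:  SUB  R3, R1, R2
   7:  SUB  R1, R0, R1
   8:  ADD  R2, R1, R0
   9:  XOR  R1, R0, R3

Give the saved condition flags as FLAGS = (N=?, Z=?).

after  0: R0=0x0a R1=0x6f R2=0x78 R3=0x8a  N=0 Z=0
after  1: R0=0x0a R1=0x6f R2=0x79 R3=0x8a  N=0 Z=0
after  2: R0=0x0a R1=0x65 R2=0x79 R3=0x8a  N=0 Z=0
after  3: R0=0x6f R1=0x65 R2=0x79 R3=0x8a  N=0 Z=0
-- IRQ taken; context saved, return-PC = 4 --

FLAGS = (N=0, Z=0)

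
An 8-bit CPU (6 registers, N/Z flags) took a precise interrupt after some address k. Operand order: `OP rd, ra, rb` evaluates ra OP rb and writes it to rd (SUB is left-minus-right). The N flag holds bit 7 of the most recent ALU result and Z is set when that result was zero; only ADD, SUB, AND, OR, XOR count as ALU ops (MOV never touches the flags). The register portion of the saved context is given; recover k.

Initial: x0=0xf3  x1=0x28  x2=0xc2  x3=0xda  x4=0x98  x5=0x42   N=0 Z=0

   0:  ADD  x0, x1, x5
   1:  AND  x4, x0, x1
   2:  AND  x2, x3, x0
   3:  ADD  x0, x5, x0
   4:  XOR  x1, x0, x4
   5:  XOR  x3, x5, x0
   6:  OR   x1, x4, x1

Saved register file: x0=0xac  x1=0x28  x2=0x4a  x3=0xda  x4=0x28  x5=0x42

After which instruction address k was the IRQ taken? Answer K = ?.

after  0: x0=0x6a x1=0x28 x2=0xc2 x3=0xda x4=0x98 x5=0x42  N=0 Z=0
after  1: x0=0x6a x1=0x28 x2=0xc2 x3=0xda x4=0x28 x5=0x42  N=0 Z=0
after  2: x0=0x6a x1=0x28 x2=0x4a x3=0xda x4=0x28 x5=0x42  N=0 Z=0
after  3: x0=0xac x1=0x28 x2=0x4a x3=0xda x4=0x28 x5=0x42  N=1 Z=0
-- IRQ taken; context saved, return-PC = 4 --

K = 3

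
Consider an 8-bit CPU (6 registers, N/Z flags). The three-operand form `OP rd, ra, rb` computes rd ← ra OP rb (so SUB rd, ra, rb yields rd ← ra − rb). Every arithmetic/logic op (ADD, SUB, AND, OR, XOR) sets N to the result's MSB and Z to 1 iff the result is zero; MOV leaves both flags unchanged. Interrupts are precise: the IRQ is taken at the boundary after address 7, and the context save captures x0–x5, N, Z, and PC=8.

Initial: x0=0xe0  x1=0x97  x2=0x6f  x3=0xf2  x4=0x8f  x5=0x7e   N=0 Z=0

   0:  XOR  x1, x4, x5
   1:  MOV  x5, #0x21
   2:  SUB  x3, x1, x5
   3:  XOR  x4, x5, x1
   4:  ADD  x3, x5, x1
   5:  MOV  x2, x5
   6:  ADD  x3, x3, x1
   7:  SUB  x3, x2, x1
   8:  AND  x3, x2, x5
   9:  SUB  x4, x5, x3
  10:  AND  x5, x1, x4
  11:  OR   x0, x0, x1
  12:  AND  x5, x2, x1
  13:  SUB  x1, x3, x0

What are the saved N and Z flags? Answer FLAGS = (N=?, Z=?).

FLAGS = (N=0, Z=0)

after  0: x0=0xe0 x1=0xf1 x2=0x6f x3=0xf2 x4=0x8f x5=0x7e  N=1 Z=0
after  1: x0=0xe0 x1=0xf1 x2=0x6f x3=0xf2 x4=0x8f x5=0x21  N=1 Z=0
after  2: x0=0xe0 x1=0xf1 x2=0x6f x3=0xd0 x4=0x8f x5=0x21  N=1 Z=0
after  3: x0=0xe0 x1=0xf1 x2=0x6f x3=0xd0 x4=0xd0 x5=0x21  N=1 Z=0
after  4: x0=0xe0 x1=0xf1 x2=0x6f x3=0x12 x4=0xd0 x5=0x21  N=0 Z=0
after  5: x0=0xe0 x1=0xf1 x2=0x21 x3=0x12 x4=0xd0 x5=0x21  N=0 Z=0
after  6: x0=0xe0 x1=0xf1 x2=0x21 x3=0x03 x4=0xd0 x5=0x21  N=0 Z=0
after  7: x0=0xe0 x1=0xf1 x2=0x21 x3=0x30 x4=0xd0 x5=0x21  N=0 Z=0
-- IRQ taken; context saved, return-PC = 8 --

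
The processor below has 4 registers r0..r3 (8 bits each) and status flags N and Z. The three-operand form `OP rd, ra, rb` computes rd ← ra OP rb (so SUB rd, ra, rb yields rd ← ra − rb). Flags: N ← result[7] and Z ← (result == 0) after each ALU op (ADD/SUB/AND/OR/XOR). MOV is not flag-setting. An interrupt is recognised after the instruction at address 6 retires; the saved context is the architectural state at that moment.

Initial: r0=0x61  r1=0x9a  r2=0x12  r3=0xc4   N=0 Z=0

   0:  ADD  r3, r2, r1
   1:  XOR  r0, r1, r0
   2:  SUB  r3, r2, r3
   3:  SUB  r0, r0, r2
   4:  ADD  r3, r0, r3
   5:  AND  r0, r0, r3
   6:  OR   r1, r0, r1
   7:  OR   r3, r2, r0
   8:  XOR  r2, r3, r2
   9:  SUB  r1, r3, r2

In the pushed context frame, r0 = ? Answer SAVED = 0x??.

SAVED = 0x49

after  0: r0=0x61 r1=0x9a r2=0x12 r3=0xac  N=1 Z=0
after  1: r0=0xfb r1=0x9a r2=0x12 r3=0xac  N=1 Z=0
after  2: r0=0xfb r1=0x9a r2=0x12 r3=0x66  N=0 Z=0
after  3: r0=0xe9 r1=0x9a r2=0x12 r3=0x66  N=1 Z=0
after  4: r0=0xe9 r1=0x9a r2=0x12 r3=0x4f  N=0 Z=0
after  5: r0=0x49 r1=0x9a r2=0x12 r3=0x4f  N=0 Z=0
after  6: r0=0x49 r1=0xdb r2=0x12 r3=0x4f  N=1 Z=0
-- IRQ taken; context saved, return-PC = 7 --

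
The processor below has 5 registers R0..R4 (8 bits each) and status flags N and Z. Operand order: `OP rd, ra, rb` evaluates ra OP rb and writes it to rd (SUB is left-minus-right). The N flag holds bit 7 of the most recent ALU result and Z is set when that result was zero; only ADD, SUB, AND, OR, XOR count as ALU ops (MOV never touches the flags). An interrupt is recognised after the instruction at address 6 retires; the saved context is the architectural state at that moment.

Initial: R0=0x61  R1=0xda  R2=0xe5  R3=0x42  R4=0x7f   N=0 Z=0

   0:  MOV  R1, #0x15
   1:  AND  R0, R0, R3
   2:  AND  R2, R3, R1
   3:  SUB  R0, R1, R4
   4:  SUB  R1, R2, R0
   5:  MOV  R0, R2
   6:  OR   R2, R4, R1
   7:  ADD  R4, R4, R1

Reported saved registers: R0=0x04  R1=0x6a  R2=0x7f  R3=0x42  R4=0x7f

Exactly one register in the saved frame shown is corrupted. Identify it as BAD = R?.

BAD = R0

after  0: R0=0x61 R1=0x15 R2=0xe5 R3=0x42 R4=0x7f  N=0 Z=0
after  1: R0=0x40 R1=0x15 R2=0xe5 R3=0x42 R4=0x7f  N=0 Z=0
after  2: R0=0x40 R1=0x15 R2=0x00 R3=0x42 R4=0x7f  N=0 Z=1
after  3: R0=0x96 R1=0x15 R2=0x00 R3=0x42 R4=0x7f  N=1 Z=0
after  4: R0=0x96 R1=0x6a R2=0x00 R3=0x42 R4=0x7f  N=0 Z=0
after  5: R0=0x00 R1=0x6a R2=0x00 R3=0x42 R4=0x7f  N=0 Z=0
after  6: R0=0x00 R1=0x6a R2=0x7f R3=0x42 R4=0x7f  N=0 Z=0
-- IRQ taken; context saved, return-PC = 7 --
mismatch: R0: reported 0x04 vs actual 0x00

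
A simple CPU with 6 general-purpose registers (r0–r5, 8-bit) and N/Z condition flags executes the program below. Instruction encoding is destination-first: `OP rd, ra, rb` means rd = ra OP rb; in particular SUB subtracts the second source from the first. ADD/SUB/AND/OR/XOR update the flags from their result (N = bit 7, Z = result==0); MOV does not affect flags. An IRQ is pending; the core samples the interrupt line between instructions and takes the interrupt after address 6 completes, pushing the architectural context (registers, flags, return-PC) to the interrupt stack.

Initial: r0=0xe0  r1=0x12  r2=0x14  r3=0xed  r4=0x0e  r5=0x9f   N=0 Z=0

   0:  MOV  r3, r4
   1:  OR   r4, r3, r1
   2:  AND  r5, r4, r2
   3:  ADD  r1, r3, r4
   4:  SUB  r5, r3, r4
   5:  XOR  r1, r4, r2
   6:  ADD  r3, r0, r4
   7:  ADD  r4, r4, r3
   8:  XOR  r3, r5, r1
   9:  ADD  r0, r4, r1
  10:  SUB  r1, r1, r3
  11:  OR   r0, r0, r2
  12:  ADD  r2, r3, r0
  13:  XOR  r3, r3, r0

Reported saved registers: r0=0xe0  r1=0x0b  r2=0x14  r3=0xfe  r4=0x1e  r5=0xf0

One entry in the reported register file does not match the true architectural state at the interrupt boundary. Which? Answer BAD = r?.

after  0: r0=0xe0 r1=0x12 r2=0x14 r3=0x0e r4=0x0e r5=0x9f  N=0 Z=0
after  1: r0=0xe0 r1=0x12 r2=0x14 r3=0x0e r4=0x1e r5=0x9f  N=0 Z=0
after  2: r0=0xe0 r1=0x12 r2=0x14 r3=0x0e r4=0x1e r5=0x14  N=0 Z=0
after  3: r0=0xe0 r1=0x2c r2=0x14 r3=0x0e r4=0x1e r5=0x14  N=0 Z=0
after  4: r0=0xe0 r1=0x2c r2=0x14 r3=0x0e r4=0x1e r5=0xf0  N=1 Z=0
after  5: r0=0xe0 r1=0x0a r2=0x14 r3=0x0e r4=0x1e r5=0xf0  N=0 Z=0
after  6: r0=0xe0 r1=0x0a r2=0x14 r3=0xfe r4=0x1e r5=0xf0  N=1 Z=0
-- IRQ taken; context saved, return-PC = 7 --
mismatch: r1: reported 0x0b vs actual 0x0a

BAD = r1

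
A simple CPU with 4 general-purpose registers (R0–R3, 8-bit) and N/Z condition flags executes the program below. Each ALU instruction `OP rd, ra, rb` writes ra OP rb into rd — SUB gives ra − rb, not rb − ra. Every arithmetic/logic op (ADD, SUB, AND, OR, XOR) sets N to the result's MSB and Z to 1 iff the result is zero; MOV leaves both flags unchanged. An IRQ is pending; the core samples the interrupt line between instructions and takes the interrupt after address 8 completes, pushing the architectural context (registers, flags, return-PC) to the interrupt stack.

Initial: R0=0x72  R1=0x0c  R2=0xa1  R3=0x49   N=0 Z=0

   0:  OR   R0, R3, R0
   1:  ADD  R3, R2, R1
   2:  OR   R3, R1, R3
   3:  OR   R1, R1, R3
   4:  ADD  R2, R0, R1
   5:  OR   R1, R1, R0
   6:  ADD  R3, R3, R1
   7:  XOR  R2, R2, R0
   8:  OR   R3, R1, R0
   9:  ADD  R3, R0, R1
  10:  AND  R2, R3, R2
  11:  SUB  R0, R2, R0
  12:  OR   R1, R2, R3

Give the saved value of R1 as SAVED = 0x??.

SAVED = 0xff

after  0: R0=0x7b R1=0x0c R2=0xa1 R3=0x49  N=0 Z=0
after  1: R0=0x7b R1=0x0c R2=0xa1 R3=0xad  N=1 Z=0
after  2: R0=0x7b R1=0x0c R2=0xa1 R3=0xad  N=1 Z=0
after  3: R0=0x7b R1=0xad R2=0xa1 R3=0xad  N=1 Z=0
after  4: R0=0x7b R1=0xad R2=0x28 R3=0xad  N=0 Z=0
after  5: R0=0x7b R1=0xff R2=0x28 R3=0xad  N=1 Z=0
after  6: R0=0x7b R1=0xff R2=0x28 R3=0xac  N=1 Z=0
after  7: R0=0x7b R1=0xff R2=0x53 R3=0xac  N=0 Z=0
after  8: R0=0x7b R1=0xff R2=0x53 R3=0xff  N=1 Z=0
-- IRQ taken; context saved, return-PC = 9 --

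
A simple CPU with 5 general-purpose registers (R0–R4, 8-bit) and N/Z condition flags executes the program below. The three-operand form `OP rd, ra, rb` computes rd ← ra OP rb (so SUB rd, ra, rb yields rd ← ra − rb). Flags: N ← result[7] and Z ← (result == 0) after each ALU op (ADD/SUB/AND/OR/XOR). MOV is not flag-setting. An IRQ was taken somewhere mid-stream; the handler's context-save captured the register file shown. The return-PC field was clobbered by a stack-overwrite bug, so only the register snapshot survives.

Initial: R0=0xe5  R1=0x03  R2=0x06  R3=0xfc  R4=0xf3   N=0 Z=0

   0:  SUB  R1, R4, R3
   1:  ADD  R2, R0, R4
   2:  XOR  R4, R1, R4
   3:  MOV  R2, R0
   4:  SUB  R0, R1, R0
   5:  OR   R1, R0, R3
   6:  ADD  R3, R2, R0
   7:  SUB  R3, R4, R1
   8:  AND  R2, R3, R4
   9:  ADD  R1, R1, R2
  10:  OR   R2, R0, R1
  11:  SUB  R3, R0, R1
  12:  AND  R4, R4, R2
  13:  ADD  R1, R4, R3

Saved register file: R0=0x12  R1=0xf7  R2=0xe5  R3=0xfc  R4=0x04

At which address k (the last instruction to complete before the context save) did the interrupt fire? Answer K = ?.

after  0: R0=0xe5 R1=0xf7 R2=0x06 R3=0xfc R4=0xf3  N=1 Z=0
after  1: R0=0xe5 R1=0xf7 R2=0xd8 R3=0xfc R4=0xf3  N=1 Z=0
after  2: R0=0xe5 R1=0xf7 R2=0xd8 R3=0xfc R4=0x04  N=0 Z=0
after  3: R0=0xe5 R1=0xf7 R2=0xe5 R3=0xfc R4=0x04  N=0 Z=0
after  4: R0=0x12 R1=0xf7 R2=0xe5 R3=0xfc R4=0x04  N=0 Z=0
-- IRQ taken; context saved, return-PC = 5 --

K = 4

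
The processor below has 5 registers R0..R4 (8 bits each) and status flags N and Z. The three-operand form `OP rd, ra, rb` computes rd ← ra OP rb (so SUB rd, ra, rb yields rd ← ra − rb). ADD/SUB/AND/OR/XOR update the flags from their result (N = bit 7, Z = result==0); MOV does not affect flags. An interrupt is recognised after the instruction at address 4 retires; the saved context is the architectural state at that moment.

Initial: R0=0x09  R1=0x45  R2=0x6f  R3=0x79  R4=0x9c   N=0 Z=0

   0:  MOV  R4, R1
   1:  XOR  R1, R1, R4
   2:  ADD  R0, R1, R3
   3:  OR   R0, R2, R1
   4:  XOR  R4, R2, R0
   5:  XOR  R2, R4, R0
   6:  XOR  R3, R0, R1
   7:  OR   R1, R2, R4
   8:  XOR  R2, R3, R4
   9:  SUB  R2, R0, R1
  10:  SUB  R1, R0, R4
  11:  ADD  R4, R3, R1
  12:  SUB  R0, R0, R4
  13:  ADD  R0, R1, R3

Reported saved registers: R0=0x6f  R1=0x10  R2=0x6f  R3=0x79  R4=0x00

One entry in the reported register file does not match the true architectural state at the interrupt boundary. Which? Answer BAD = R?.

BAD = R1

after  0: R0=0x09 R1=0x45 R2=0x6f R3=0x79 R4=0x45  N=0 Z=0
after  1: R0=0x09 R1=0x00 R2=0x6f R3=0x79 R4=0x45  N=0 Z=1
after  2: R0=0x79 R1=0x00 R2=0x6f R3=0x79 R4=0x45  N=0 Z=0
after  3: R0=0x6f R1=0x00 R2=0x6f R3=0x79 R4=0x45  N=0 Z=0
after  4: R0=0x6f R1=0x00 R2=0x6f R3=0x79 R4=0x00  N=0 Z=1
-- IRQ taken; context saved, return-PC = 5 --
mismatch: R1: reported 0x10 vs actual 0x00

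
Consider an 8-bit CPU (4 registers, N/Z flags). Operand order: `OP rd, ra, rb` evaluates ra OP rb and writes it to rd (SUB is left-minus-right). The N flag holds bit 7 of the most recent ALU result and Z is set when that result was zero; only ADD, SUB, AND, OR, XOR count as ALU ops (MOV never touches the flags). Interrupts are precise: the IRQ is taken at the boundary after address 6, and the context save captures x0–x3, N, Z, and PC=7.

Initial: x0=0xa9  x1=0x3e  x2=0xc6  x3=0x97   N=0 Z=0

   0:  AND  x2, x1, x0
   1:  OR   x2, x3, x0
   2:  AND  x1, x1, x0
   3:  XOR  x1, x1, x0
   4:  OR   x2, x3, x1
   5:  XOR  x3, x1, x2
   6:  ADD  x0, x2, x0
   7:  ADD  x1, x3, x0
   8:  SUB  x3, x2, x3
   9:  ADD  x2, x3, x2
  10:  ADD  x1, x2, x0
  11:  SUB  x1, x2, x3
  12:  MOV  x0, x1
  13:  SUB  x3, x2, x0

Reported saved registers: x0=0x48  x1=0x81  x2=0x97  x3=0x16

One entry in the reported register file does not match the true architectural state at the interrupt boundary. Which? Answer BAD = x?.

BAD = x0

after  0: x0=0xa9 x1=0x3e x2=0x28 x3=0x97  N=0 Z=0
after  1: x0=0xa9 x1=0x3e x2=0xbf x3=0x97  N=1 Z=0
after  2: x0=0xa9 x1=0x28 x2=0xbf x3=0x97  N=0 Z=0
after  3: x0=0xa9 x1=0x81 x2=0xbf x3=0x97  N=1 Z=0
after  4: x0=0xa9 x1=0x81 x2=0x97 x3=0x97  N=1 Z=0
after  5: x0=0xa9 x1=0x81 x2=0x97 x3=0x16  N=0 Z=0
after  6: x0=0x40 x1=0x81 x2=0x97 x3=0x16  N=0 Z=0
-- IRQ taken; context saved, return-PC = 7 --
mismatch: x0: reported 0x48 vs actual 0x40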